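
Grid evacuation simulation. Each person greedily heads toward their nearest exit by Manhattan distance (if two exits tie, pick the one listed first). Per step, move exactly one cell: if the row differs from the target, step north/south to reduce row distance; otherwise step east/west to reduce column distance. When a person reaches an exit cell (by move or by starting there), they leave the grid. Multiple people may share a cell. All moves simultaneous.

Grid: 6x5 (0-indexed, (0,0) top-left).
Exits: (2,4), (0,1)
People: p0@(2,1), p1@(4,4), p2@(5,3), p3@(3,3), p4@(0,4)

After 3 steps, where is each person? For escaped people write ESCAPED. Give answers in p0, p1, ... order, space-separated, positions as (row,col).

Step 1: p0:(2,1)->(1,1) | p1:(4,4)->(3,4) | p2:(5,3)->(4,3) | p3:(3,3)->(2,3) | p4:(0,4)->(1,4)
Step 2: p0:(1,1)->(0,1)->EXIT | p1:(3,4)->(2,4)->EXIT | p2:(4,3)->(3,3) | p3:(2,3)->(2,4)->EXIT | p4:(1,4)->(2,4)->EXIT
Step 3: p0:escaped | p1:escaped | p2:(3,3)->(2,3) | p3:escaped | p4:escaped

ESCAPED ESCAPED (2,3) ESCAPED ESCAPED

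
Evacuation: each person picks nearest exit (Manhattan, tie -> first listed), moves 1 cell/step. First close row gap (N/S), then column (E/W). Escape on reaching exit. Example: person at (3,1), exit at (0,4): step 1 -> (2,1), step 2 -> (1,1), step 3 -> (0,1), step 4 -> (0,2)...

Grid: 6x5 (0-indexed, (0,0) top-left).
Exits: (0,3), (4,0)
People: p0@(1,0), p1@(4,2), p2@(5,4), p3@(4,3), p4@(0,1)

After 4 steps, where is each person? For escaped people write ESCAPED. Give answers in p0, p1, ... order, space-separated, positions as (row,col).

Step 1: p0:(1,0)->(2,0) | p1:(4,2)->(4,1) | p2:(5,4)->(4,4) | p3:(4,3)->(4,2) | p4:(0,1)->(0,2)
Step 2: p0:(2,0)->(3,0) | p1:(4,1)->(4,0)->EXIT | p2:(4,4)->(4,3) | p3:(4,2)->(4,1) | p4:(0,2)->(0,3)->EXIT
Step 3: p0:(3,0)->(4,0)->EXIT | p1:escaped | p2:(4,3)->(4,2) | p3:(4,1)->(4,0)->EXIT | p4:escaped
Step 4: p0:escaped | p1:escaped | p2:(4,2)->(4,1) | p3:escaped | p4:escaped

ESCAPED ESCAPED (4,1) ESCAPED ESCAPED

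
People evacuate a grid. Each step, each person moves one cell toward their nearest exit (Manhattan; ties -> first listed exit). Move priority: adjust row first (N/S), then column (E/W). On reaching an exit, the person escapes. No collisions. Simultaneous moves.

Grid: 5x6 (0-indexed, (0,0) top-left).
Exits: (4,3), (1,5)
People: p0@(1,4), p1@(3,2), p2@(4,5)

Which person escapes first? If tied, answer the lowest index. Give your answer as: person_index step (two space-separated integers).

Step 1: p0:(1,4)->(1,5)->EXIT | p1:(3,2)->(4,2) | p2:(4,5)->(4,4)
Step 2: p0:escaped | p1:(4,2)->(4,3)->EXIT | p2:(4,4)->(4,3)->EXIT
Exit steps: [1, 2, 2]
First to escape: p0 at step 1

Answer: 0 1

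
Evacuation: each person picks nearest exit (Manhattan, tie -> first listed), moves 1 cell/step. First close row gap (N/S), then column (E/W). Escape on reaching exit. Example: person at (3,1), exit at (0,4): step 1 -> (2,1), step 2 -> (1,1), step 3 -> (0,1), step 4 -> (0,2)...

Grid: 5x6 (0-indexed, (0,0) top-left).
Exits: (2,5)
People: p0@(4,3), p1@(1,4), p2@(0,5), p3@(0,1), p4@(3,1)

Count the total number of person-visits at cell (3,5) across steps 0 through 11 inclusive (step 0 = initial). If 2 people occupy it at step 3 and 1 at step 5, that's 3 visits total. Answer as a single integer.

Step 0: p0@(4,3) p1@(1,4) p2@(0,5) p3@(0,1) p4@(3,1) -> at (3,5): 0 [-], cum=0
Step 1: p0@(3,3) p1@(2,4) p2@(1,5) p3@(1,1) p4@(2,1) -> at (3,5): 0 [-], cum=0
Step 2: p0@(2,3) p1@ESC p2@ESC p3@(2,1) p4@(2,2) -> at (3,5): 0 [-], cum=0
Step 3: p0@(2,4) p1@ESC p2@ESC p3@(2,2) p4@(2,3) -> at (3,5): 0 [-], cum=0
Step 4: p0@ESC p1@ESC p2@ESC p3@(2,3) p4@(2,4) -> at (3,5): 0 [-], cum=0
Step 5: p0@ESC p1@ESC p2@ESC p3@(2,4) p4@ESC -> at (3,5): 0 [-], cum=0
Step 6: p0@ESC p1@ESC p2@ESC p3@ESC p4@ESC -> at (3,5): 0 [-], cum=0
Total visits = 0

Answer: 0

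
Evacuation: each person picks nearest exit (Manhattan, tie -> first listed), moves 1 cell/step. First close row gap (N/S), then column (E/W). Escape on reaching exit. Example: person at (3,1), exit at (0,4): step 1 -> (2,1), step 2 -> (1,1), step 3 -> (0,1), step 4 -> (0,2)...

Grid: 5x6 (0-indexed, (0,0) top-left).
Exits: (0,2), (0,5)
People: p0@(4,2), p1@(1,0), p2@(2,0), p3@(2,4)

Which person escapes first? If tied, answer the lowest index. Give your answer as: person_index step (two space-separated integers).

Step 1: p0:(4,2)->(3,2) | p1:(1,0)->(0,0) | p2:(2,0)->(1,0) | p3:(2,4)->(1,4)
Step 2: p0:(3,2)->(2,2) | p1:(0,0)->(0,1) | p2:(1,0)->(0,0) | p3:(1,4)->(0,4)
Step 3: p0:(2,2)->(1,2) | p1:(0,1)->(0,2)->EXIT | p2:(0,0)->(0,1) | p3:(0,4)->(0,5)->EXIT
Step 4: p0:(1,2)->(0,2)->EXIT | p1:escaped | p2:(0,1)->(0,2)->EXIT | p3:escaped
Exit steps: [4, 3, 4, 3]
First to escape: p1 at step 3

Answer: 1 3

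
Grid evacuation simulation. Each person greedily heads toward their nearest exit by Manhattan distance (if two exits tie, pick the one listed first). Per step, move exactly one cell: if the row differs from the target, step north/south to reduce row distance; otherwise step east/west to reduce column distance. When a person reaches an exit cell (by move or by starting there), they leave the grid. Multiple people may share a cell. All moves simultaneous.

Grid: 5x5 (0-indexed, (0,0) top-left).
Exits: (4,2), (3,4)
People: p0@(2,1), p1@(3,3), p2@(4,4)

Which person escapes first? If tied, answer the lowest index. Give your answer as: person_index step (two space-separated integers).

Answer: 1 1

Derivation:
Step 1: p0:(2,1)->(3,1) | p1:(3,3)->(3,4)->EXIT | p2:(4,4)->(3,4)->EXIT
Step 2: p0:(3,1)->(4,1) | p1:escaped | p2:escaped
Step 3: p0:(4,1)->(4,2)->EXIT | p1:escaped | p2:escaped
Exit steps: [3, 1, 1]
First to escape: p1 at step 1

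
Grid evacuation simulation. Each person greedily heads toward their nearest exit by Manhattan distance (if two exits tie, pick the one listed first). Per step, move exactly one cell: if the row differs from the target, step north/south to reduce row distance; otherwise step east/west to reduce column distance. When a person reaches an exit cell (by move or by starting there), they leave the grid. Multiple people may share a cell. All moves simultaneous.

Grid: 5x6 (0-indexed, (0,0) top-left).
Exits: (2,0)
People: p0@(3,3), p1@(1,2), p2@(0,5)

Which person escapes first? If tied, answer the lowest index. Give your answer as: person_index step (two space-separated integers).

Answer: 1 3

Derivation:
Step 1: p0:(3,3)->(2,3) | p1:(1,2)->(2,2) | p2:(0,5)->(1,5)
Step 2: p0:(2,3)->(2,2) | p1:(2,2)->(2,1) | p2:(1,5)->(2,5)
Step 3: p0:(2,2)->(2,1) | p1:(2,1)->(2,0)->EXIT | p2:(2,5)->(2,4)
Step 4: p0:(2,1)->(2,0)->EXIT | p1:escaped | p2:(2,4)->(2,3)
Step 5: p0:escaped | p1:escaped | p2:(2,3)->(2,2)
Step 6: p0:escaped | p1:escaped | p2:(2,2)->(2,1)
Step 7: p0:escaped | p1:escaped | p2:(2,1)->(2,0)->EXIT
Exit steps: [4, 3, 7]
First to escape: p1 at step 3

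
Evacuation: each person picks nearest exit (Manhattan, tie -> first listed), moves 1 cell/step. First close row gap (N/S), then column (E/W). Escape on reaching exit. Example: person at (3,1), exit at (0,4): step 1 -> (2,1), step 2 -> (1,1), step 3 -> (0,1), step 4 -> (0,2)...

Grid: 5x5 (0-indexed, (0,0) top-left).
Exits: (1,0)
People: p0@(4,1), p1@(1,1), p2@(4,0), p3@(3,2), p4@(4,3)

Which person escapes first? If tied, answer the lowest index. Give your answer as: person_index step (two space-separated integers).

Answer: 1 1

Derivation:
Step 1: p0:(4,1)->(3,1) | p1:(1,1)->(1,0)->EXIT | p2:(4,0)->(3,0) | p3:(3,2)->(2,2) | p4:(4,3)->(3,3)
Step 2: p0:(3,1)->(2,1) | p1:escaped | p2:(3,0)->(2,0) | p3:(2,2)->(1,2) | p4:(3,3)->(2,3)
Step 3: p0:(2,1)->(1,1) | p1:escaped | p2:(2,0)->(1,0)->EXIT | p3:(1,2)->(1,1) | p4:(2,3)->(1,3)
Step 4: p0:(1,1)->(1,0)->EXIT | p1:escaped | p2:escaped | p3:(1,1)->(1,0)->EXIT | p4:(1,3)->(1,2)
Step 5: p0:escaped | p1:escaped | p2:escaped | p3:escaped | p4:(1,2)->(1,1)
Step 6: p0:escaped | p1:escaped | p2:escaped | p3:escaped | p4:(1,1)->(1,0)->EXIT
Exit steps: [4, 1, 3, 4, 6]
First to escape: p1 at step 1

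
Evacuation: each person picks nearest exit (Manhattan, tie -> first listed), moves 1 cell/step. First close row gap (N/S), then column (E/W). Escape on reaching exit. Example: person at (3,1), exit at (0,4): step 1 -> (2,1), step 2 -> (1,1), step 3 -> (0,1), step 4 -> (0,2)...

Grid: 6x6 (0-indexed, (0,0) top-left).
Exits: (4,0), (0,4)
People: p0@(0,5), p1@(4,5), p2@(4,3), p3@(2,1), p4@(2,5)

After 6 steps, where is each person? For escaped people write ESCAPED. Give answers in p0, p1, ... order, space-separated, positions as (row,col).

Step 1: p0:(0,5)->(0,4)->EXIT | p1:(4,5)->(4,4) | p2:(4,3)->(4,2) | p3:(2,1)->(3,1) | p4:(2,5)->(1,5)
Step 2: p0:escaped | p1:(4,4)->(4,3) | p2:(4,2)->(4,1) | p3:(3,1)->(4,1) | p4:(1,5)->(0,5)
Step 3: p0:escaped | p1:(4,3)->(4,2) | p2:(4,1)->(4,0)->EXIT | p3:(4,1)->(4,0)->EXIT | p4:(0,5)->(0,4)->EXIT
Step 4: p0:escaped | p1:(4,2)->(4,1) | p2:escaped | p3:escaped | p4:escaped
Step 5: p0:escaped | p1:(4,1)->(4,0)->EXIT | p2:escaped | p3:escaped | p4:escaped

ESCAPED ESCAPED ESCAPED ESCAPED ESCAPED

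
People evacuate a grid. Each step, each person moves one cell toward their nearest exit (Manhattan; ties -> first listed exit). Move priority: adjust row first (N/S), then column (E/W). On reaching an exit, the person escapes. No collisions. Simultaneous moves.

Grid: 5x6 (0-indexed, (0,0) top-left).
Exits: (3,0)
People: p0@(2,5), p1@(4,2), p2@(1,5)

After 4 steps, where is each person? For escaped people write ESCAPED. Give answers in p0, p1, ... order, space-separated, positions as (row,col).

Step 1: p0:(2,5)->(3,5) | p1:(4,2)->(3,2) | p2:(1,5)->(2,5)
Step 2: p0:(3,5)->(3,4) | p1:(3,2)->(3,1) | p2:(2,5)->(3,5)
Step 3: p0:(3,4)->(3,3) | p1:(3,1)->(3,0)->EXIT | p2:(3,5)->(3,4)
Step 4: p0:(3,3)->(3,2) | p1:escaped | p2:(3,4)->(3,3)

(3,2) ESCAPED (3,3)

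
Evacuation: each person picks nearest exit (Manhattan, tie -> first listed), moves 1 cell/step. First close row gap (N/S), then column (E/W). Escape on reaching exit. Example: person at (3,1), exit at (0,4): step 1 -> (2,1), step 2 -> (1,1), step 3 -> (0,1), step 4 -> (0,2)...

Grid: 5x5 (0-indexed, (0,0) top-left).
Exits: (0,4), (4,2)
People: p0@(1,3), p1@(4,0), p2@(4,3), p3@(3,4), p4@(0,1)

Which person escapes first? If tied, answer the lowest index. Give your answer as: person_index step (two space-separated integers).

Step 1: p0:(1,3)->(0,3) | p1:(4,0)->(4,1) | p2:(4,3)->(4,2)->EXIT | p3:(3,4)->(2,4) | p4:(0,1)->(0,2)
Step 2: p0:(0,3)->(0,4)->EXIT | p1:(4,1)->(4,2)->EXIT | p2:escaped | p3:(2,4)->(1,4) | p4:(0,2)->(0,3)
Step 3: p0:escaped | p1:escaped | p2:escaped | p3:(1,4)->(0,4)->EXIT | p4:(0,3)->(0,4)->EXIT
Exit steps: [2, 2, 1, 3, 3]
First to escape: p2 at step 1

Answer: 2 1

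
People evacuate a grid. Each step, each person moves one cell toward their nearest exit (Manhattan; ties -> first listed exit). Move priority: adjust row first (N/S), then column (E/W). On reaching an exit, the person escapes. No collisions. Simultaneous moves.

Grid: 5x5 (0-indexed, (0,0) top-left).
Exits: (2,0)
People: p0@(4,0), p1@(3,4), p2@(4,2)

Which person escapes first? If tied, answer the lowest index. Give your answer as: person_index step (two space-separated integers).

Answer: 0 2

Derivation:
Step 1: p0:(4,0)->(3,0) | p1:(3,4)->(2,4) | p2:(4,2)->(3,2)
Step 2: p0:(3,0)->(2,0)->EXIT | p1:(2,4)->(2,3) | p2:(3,2)->(2,2)
Step 3: p0:escaped | p1:(2,3)->(2,2) | p2:(2,2)->(2,1)
Step 4: p0:escaped | p1:(2,2)->(2,1) | p2:(2,1)->(2,0)->EXIT
Step 5: p0:escaped | p1:(2,1)->(2,0)->EXIT | p2:escaped
Exit steps: [2, 5, 4]
First to escape: p0 at step 2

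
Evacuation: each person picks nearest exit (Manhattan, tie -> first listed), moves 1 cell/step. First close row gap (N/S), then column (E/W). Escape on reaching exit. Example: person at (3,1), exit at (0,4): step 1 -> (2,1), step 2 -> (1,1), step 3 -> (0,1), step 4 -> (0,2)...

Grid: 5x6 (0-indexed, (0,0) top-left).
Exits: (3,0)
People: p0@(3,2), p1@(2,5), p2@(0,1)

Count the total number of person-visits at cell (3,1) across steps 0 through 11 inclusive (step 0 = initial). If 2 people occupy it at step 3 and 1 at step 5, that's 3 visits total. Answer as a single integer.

Step 0: p0@(3,2) p1@(2,5) p2@(0,1) -> at (3,1): 0 [-], cum=0
Step 1: p0@(3,1) p1@(3,5) p2@(1,1) -> at (3,1): 1 [p0], cum=1
Step 2: p0@ESC p1@(3,4) p2@(2,1) -> at (3,1): 0 [-], cum=1
Step 3: p0@ESC p1@(3,3) p2@(3,1) -> at (3,1): 1 [p2], cum=2
Step 4: p0@ESC p1@(3,2) p2@ESC -> at (3,1): 0 [-], cum=2
Step 5: p0@ESC p1@(3,1) p2@ESC -> at (3,1): 1 [p1], cum=3
Step 6: p0@ESC p1@ESC p2@ESC -> at (3,1): 0 [-], cum=3
Total visits = 3

Answer: 3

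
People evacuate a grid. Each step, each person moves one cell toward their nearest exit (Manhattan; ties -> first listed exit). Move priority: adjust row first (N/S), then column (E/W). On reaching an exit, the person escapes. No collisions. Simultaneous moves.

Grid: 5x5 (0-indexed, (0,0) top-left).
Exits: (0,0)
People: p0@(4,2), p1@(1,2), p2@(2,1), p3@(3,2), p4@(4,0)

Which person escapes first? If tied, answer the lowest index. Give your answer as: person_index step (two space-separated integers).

Step 1: p0:(4,2)->(3,2) | p1:(1,2)->(0,2) | p2:(2,1)->(1,1) | p3:(3,2)->(2,2) | p4:(4,0)->(3,0)
Step 2: p0:(3,2)->(2,2) | p1:(0,2)->(0,1) | p2:(1,1)->(0,1) | p3:(2,2)->(1,2) | p4:(3,0)->(2,0)
Step 3: p0:(2,2)->(1,2) | p1:(0,1)->(0,0)->EXIT | p2:(0,1)->(0,0)->EXIT | p3:(1,2)->(0,2) | p4:(2,0)->(1,0)
Step 4: p0:(1,2)->(0,2) | p1:escaped | p2:escaped | p3:(0,2)->(0,1) | p4:(1,0)->(0,0)->EXIT
Step 5: p0:(0,2)->(0,1) | p1:escaped | p2:escaped | p3:(0,1)->(0,0)->EXIT | p4:escaped
Step 6: p0:(0,1)->(0,0)->EXIT | p1:escaped | p2:escaped | p3:escaped | p4:escaped
Exit steps: [6, 3, 3, 5, 4]
First to escape: p1 at step 3

Answer: 1 3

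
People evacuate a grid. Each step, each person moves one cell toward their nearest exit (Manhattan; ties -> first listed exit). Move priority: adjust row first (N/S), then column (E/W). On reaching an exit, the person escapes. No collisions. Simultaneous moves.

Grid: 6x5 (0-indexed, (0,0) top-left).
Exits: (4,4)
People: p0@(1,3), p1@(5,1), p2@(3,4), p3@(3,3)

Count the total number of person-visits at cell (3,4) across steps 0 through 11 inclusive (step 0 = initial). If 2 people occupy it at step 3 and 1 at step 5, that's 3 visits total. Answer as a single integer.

Step 0: p0@(1,3) p1@(5,1) p2@(3,4) p3@(3,3) -> at (3,4): 1 [p2], cum=1
Step 1: p0@(2,3) p1@(4,1) p2@ESC p3@(4,3) -> at (3,4): 0 [-], cum=1
Step 2: p0@(3,3) p1@(4,2) p2@ESC p3@ESC -> at (3,4): 0 [-], cum=1
Step 3: p0@(4,3) p1@(4,3) p2@ESC p3@ESC -> at (3,4): 0 [-], cum=1
Step 4: p0@ESC p1@ESC p2@ESC p3@ESC -> at (3,4): 0 [-], cum=1
Total visits = 1

Answer: 1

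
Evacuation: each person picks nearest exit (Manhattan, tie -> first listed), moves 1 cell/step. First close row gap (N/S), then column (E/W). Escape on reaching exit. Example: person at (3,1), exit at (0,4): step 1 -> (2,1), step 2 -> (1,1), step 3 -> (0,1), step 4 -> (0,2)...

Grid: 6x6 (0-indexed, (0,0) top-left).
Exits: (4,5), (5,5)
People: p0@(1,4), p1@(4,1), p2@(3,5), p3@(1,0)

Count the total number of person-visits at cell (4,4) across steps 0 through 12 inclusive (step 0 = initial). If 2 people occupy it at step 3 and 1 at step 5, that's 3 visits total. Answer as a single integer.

Answer: 3

Derivation:
Step 0: p0@(1,4) p1@(4,1) p2@(3,5) p3@(1,0) -> at (4,4): 0 [-], cum=0
Step 1: p0@(2,4) p1@(4,2) p2@ESC p3@(2,0) -> at (4,4): 0 [-], cum=0
Step 2: p0@(3,4) p1@(4,3) p2@ESC p3@(3,0) -> at (4,4): 0 [-], cum=0
Step 3: p0@(4,4) p1@(4,4) p2@ESC p3@(4,0) -> at (4,4): 2 [p0,p1], cum=2
Step 4: p0@ESC p1@ESC p2@ESC p3@(4,1) -> at (4,4): 0 [-], cum=2
Step 5: p0@ESC p1@ESC p2@ESC p3@(4,2) -> at (4,4): 0 [-], cum=2
Step 6: p0@ESC p1@ESC p2@ESC p3@(4,3) -> at (4,4): 0 [-], cum=2
Step 7: p0@ESC p1@ESC p2@ESC p3@(4,4) -> at (4,4): 1 [p3], cum=3
Step 8: p0@ESC p1@ESC p2@ESC p3@ESC -> at (4,4): 0 [-], cum=3
Total visits = 3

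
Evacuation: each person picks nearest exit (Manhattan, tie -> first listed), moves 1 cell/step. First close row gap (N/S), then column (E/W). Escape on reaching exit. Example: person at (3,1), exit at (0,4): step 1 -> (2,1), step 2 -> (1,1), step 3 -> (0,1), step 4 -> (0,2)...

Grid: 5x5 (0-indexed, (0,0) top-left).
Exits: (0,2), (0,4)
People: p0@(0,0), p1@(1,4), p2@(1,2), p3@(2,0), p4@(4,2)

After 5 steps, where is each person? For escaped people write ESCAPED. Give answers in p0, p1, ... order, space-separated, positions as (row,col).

Step 1: p0:(0,0)->(0,1) | p1:(1,4)->(0,4)->EXIT | p2:(1,2)->(0,2)->EXIT | p3:(2,0)->(1,0) | p4:(4,2)->(3,2)
Step 2: p0:(0,1)->(0,2)->EXIT | p1:escaped | p2:escaped | p3:(1,0)->(0,0) | p4:(3,2)->(2,2)
Step 3: p0:escaped | p1:escaped | p2:escaped | p3:(0,0)->(0,1) | p4:(2,2)->(1,2)
Step 4: p0:escaped | p1:escaped | p2:escaped | p3:(0,1)->(0,2)->EXIT | p4:(1,2)->(0,2)->EXIT

ESCAPED ESCAPED ESCAPED ESCAPED ESCAPED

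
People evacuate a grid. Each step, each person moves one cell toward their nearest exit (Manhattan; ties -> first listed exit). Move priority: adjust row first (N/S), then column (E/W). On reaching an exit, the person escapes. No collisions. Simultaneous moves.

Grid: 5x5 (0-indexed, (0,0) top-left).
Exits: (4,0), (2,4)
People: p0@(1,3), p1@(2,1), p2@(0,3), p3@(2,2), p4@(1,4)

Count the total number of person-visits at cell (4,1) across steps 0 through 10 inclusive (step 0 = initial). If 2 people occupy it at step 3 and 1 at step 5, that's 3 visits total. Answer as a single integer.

Answer: 1

Derivation:
Step 0: p0@(1,3) p1@(2,1) p2@(0,3) p3@(2,2) p4@(1,4) -> at (4,1): 0 [-], cum=0
Step 1: p0@(2,3) p1@(3,1) p2@(1,3) p3@(2,3) p4@ESC -> at (4,1): 0 [-], cum=0
Step 2: p0@ESC p1@(4,1) p2@(2,3) p3@ESC p4@ESC -> at (4,1): 1 [p1], cum=1
Step 3: p0@ESC p1@ESC p2@ESC p3@ESC p4@ESC -> at (4,1): 0 [-], cum=1
Total visits = 1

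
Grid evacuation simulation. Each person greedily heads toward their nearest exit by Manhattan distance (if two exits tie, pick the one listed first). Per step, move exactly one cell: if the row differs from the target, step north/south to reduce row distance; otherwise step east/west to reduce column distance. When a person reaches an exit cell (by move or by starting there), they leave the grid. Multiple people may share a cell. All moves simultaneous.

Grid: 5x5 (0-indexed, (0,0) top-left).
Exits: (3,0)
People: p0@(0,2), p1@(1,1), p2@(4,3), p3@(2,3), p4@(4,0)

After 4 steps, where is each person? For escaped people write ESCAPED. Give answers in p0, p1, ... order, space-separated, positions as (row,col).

Step 1: p0:(0,2)->(1,2) | p1:(1,1)->(2,1) | p2:(4,3)->(3,3) | p3:(2,3)->(3,3) | p4:(4,0)->(3,0)->EXIT
Step 2: p0:(1,2)->(2,2) | p1:(2,1)->(3,1) | p2:(3,3)->(3,2) | p3:(3,3)->(3,2) | p4:escaped
Step 3: p0:(2,2)->(3,2) | p1:(3,1)->(3,0)->EXIT | p2:(3,2)->(3,1) | p3:(3,2)->(3,1) | p4:escaped
Step 4: p0:(3,2)->(3,1) | p1:escaped | p2:(3,1)->(3,0)->EXIT | p3:(3,1)->(3,0)->EXIT | p4:escaped

(3,1) ESCAPED ESCAPED ESCAPED ESCAPED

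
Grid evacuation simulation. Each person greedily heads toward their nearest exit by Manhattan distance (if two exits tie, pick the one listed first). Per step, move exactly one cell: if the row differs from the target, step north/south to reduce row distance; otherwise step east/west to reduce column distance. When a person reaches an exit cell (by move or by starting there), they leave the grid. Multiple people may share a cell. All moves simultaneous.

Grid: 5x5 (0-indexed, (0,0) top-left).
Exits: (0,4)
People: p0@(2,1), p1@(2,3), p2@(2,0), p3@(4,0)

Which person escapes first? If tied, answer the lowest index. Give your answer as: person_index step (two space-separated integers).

Step 1: p0:(2,1)->(1,1) | p1:(2,3)->(1,3) | p2:(2,0)->(1,0) | p3:(4,0)->(3,0)
Step 2: p0:(1,1)->(0,1) | p1:(1,3)->(0,3) | p2:(1,0)->(0,0) | p3:(3,0)->(2,0)
Step 3: p0:(0,1)->(0,2) | p1:(0,3)->(0,4)->EXIT | p2:(0,0)->(0,1) | p3:(2,0)->(1,0)
Step 4: p0:(0,2)->(0,3) | p1:escaped | p2:(0,1)->(0,2) | p3:(1,0)->(0,0)
Step 5: p0:(0,3)->(0,4)->EXIT | p1:escaped | p2:(0,2)->(0,3) | p3:(0,0)->(0,1)
Step 6: p0:escaped | p1:escaped | p2:(0,3)->(0,4)->EXIT | p3:(0,1)->(0,2)
Step 7: p0:escaped | p1:escaped | p2:escaped | p3:(0,2)->(0,3)
Step 8: p0:escaped | p1:escaped | p2:escaped | p3:(0,3)->(0,4)->EXIT
Exit steps: [5, 3, 6, 8]
First to escape: p1 at step 3

Answer: 1 3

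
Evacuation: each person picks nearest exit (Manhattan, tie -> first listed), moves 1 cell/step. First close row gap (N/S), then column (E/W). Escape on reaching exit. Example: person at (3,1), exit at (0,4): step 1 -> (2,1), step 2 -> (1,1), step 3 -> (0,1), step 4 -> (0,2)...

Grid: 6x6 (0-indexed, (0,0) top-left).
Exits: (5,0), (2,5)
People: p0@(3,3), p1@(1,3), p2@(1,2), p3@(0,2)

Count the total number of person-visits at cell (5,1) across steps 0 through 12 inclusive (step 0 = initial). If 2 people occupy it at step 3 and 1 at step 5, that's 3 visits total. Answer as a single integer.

Step 0: p0@(3,3) p1@(1,3) p2@(1,2) p3@(0,2) -> at (5,1): 0 [-], cum=0
Step 1: p0@(2,3) p1@(2,3) p2@(2,2) p3@(1,2) -> at (5,1): 0 [-], cum=0
Step 2: p0@(2,4) p1@(2,4) p2@(2,3) p3@(2,2) -> at (5,1): 0 [-], cum=0
Step 3: p0@ESC p1@ESC p2@(2,4) p3@(2,3) -> at (5,1): 0 [-], cum=0
Step 4: p0@ESC p1@ESC p2@ESC p3@(2,4) -> at (5,1): 0 [-], cum=0
Step 5: p0@ESC p1@ESC p2@ESC p3@ESC -> at (5,1): 0 [-], cum=0
Total visits = 0

Answer: 0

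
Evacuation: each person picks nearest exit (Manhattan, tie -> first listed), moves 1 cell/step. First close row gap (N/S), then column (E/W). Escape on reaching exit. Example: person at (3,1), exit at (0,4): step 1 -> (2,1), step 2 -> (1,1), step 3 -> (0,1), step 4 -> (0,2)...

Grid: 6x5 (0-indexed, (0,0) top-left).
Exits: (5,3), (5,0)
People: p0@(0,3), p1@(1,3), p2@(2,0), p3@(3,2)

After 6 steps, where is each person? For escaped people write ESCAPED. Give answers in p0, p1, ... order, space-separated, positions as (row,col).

Step 1: p0:(0,3)->(1,3) | p1:(1,3)->(2,3) | p2:(2,0)->(3,0) | p3:(3,2)->(4,2)
Step 2: p0:(1,3)->(2,3) | p1:(2,3)->(3,3) | p2:(3,0)->(4,0) | p3:(4,2)->(5,2)
Step 3: p0:(2,3)->(3,3) | p1:(3,3)->(4,3) | p2:(4,0)->(5,0)->EXIT | p3:(5,2)->(5,3)->EXIT
Step 4: p0:(3,3)->(4,3) | p1:(4,3)->(5,3)->EXIT | p2:escaped | p3:escaped
Step 5: p0:(4,3)->(5,3)->EXIT | p1:escaped | p2:escaped | p3:escaped

ESCAPED ESCAPED ESCAPED ESCAPED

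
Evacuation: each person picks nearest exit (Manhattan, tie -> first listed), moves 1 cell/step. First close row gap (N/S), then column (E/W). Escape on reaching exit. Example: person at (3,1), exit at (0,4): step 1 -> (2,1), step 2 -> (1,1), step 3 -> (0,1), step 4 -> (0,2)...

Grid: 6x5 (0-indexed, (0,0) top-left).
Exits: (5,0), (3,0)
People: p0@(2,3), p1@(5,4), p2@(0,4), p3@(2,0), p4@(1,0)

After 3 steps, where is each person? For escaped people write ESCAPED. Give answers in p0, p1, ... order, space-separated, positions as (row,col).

Step 1: p0:(2,3)->(3,3) | p1:(5,4)->(5,3) | p2:(0,4)->(1,4) | p3:(2,0)->(3,0)->EXIT | p4:(1,0)->(2,0)
Step 2: p0:(3,3)->(3,2) | p1:(5,3)->(5,2) | p2:(1,4)->(2,4) | p3:escaped | p4:(2,0)->(3,0)->EXIT
Step 3: p0:(3,2)->(3,1) | p1:(5,2)->(5,1) | p2:(2,4)->(3,4) | p3:escaped | p4:escaped

(3,1) (5,1) (3,4) ESCAPED ESCAPED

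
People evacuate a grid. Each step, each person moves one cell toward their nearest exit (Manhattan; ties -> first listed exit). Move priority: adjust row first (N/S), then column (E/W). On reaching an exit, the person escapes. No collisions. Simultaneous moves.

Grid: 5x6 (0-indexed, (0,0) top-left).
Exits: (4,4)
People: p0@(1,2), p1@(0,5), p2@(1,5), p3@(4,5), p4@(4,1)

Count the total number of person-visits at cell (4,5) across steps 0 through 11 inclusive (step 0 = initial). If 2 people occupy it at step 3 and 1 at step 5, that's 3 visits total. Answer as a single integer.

Step 0: p0@(1,2) p1@(0,5) p2@(1,5) p3@(4,5) p4@(4,1) -> at (4,5): 1 [p3], cum=1
Step 1: p0@(2,2) p1@(1,5) p2@(2,5) p3@ESC p4@(4,2) -> at (4,5): 0 [-], cum=1
Step 2: p0@(3,2) p1@(2,5) p2@(3,5) p3@ESC p4@(4,3) -> at (4,5): 0 [-], cum=1
Step 3: p0@(4,2) p1@(3,5) p2@(4,5) p3@ESC p4@ESC -> at (4,5): 1 [p2], cum=2
Step 4: p0@(4,3) p1@(4,5) p2@ESC p3@ESC p4@ESC -> at (4,5): 1 [p1], cum=3
Step 5: p0@ESC p1@ESC p2@ESC p3@ESC p4@ESC -> at (4,5): 0 [-], cum=3
Total visits = 3

Answer: 3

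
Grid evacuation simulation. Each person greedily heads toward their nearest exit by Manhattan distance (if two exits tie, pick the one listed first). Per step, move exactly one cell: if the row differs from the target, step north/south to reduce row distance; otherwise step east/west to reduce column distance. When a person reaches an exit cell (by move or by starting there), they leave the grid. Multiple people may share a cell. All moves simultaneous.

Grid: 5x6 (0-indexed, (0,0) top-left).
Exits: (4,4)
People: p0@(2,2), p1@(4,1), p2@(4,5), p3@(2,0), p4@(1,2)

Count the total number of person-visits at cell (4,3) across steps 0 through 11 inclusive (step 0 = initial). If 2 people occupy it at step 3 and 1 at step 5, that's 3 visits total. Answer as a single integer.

Step 0: p0@(2,2) p1@(4,1) p2@(4,5) p3@(2,0) p4@(1,2) -> at (4,3): 0 [-], cum=0
Step 1: p0@(3,2) p1@(4,2) p2@ESC p3@(3,0) p4@(2,2) -> at (4,3): 0 [-], cum=0
Step 2: p0@(4,2) p1@(4,3) p2@ESC p3@(4,0) p4@(3,2) -> at (4,3): 1 [p1], cum=1
Step 3: p0@(4,3) p1@ESC p2@ESC p3@(4,1) p4@(4,2) -> at (4,3): 1 [p0], cum=2
Step 4: p0@ESC p1@ESC p2@ESC p3@(4,2) p4@(4,3) -> at (4,3): 1 [p4], cum=3
Step 5: p0@ESC p1@ESC p2@ESC p3@(4,3) p4@ESC -> at (4,3): 1 [p3], cum=4
Step 6: p0@ESC p1@ESC p2@ESC p3@ESC p4@ESC -> at (4,3): 0 [-], cum=4
Total visits = 4

Answer: 4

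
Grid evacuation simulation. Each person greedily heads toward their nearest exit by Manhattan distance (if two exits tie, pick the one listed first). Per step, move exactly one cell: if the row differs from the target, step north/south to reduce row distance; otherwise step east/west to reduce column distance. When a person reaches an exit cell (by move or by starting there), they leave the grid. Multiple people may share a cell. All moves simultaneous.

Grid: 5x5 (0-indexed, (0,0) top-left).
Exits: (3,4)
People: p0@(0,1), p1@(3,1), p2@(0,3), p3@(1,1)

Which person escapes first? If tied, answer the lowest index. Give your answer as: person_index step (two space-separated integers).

Step 1: p0:(0,1)->(1,1) | p1:(3,1)->(3,2) | p2:(0,3)->(1,3) | p3:(1,1)->(2,1)
Step 2: p0:(1,1)->(2,1) | p1:(3,2)->(3,3) | p2:(1,3)->(2,3) | p3:(2,1)->(3,1)
Step 3: p0:(2,1)->(3,1) | p1:(3,3)->(3,4)->EXIT | p2:(2,3)->(3,3) | p3:(3,1)->(3,2)
Step 4: p0:(3,1)->(3,2) | p1:escaped | p2:(3,3)->(3,4)->EXIT | p3:(3,2)->(3,3)
Step 5: p0:(3,2)->(3,3) | p1:escaped | p2:escaped | p3:(3,3)->(3,4)->EXIT
Step 6: p0:(3,3)->(3,4)->EXIT | p1:escaped | p2:escaped | p3:escaped
Exit steps: [6, 3, 4, 5]
First to escape: p1 at step 3

Answer: 1 3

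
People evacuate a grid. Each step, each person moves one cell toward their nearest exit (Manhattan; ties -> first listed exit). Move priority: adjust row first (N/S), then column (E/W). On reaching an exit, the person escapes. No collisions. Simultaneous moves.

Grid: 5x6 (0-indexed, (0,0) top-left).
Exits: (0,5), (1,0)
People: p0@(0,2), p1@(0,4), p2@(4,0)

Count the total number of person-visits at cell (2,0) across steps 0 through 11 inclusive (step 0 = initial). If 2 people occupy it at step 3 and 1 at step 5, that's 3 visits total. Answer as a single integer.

Step 0: p0@(0,2) p1@(0,4) p2@(4,0) -> at (2,0): 0 [-], cum=0
Step 1: p0@(0,3) p1@ESC p2@(3,0) -> at (2,0): 0 [-], cum=0
Step 2: p0@(0,4) p1@ESC p2@(2,0) -> at (2,0): 1 [p2], cum=1
Step 3: p0@ESC p1@ESC p2@ESC -> at (2,0): 0 [-], cum=1
Total visits = 1

Answer: 1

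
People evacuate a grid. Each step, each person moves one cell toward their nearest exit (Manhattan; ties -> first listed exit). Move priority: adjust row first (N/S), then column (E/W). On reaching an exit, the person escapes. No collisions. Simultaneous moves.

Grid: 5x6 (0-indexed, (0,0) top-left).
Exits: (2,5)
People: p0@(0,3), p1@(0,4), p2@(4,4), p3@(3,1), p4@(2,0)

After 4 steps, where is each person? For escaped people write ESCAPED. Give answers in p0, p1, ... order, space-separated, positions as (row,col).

Step 1: p0:(0,3)->(1,3) | p1:(0,4)->(1,4) | p2:(4,4)->(3,4) | p3:(3,1)->(2,1) | p4:(2,0)->(2,1)
Step 2: p0:(1,3)->(2,3) | p1:(1,4)->(2,4) | p2:(3,4)->(2,4) | p3:(2,1)->(2,2) | p4:(2,1)->(2,2)
Step 3: p0:(2,3)->(2,4) | p1:(2,4)->(2,5)->EXIT | p2:(2,4)->(2,5)->EXIT | p3:(2,2)->(2,3) | p4:(2,2)->(2,3)
Step 4: p0:(2,4)->(2,5)->EXIT | p1:escaped | p2:escaped | p3:(2,3)->(2,4) | p4:(2,3)->(2,4)

ESCAPED ESCAPED ESCAPED (2,4) (2,4)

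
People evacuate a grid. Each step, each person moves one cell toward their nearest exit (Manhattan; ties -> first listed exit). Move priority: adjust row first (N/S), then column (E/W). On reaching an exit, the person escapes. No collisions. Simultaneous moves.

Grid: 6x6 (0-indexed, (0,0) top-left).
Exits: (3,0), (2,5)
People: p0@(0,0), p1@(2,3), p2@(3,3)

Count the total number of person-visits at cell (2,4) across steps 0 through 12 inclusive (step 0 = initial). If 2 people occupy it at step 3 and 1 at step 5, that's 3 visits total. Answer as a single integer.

Answer: 1

Derivation:
Step 0: p0@(0,0) p1@(2,3) p2@(3,3) -> at (2,4): 0 [-], cum=0
Step 1: p0@(1,0) p1@(2,4) p2@(3,2) -> at (2,4): 1 [p1], cum=1
Step 2: p0@(2,0) p1@ESC p2@(3,1) -> at (2,4): 0 [-], cum=1
Step 3: p0@ESC p1@ESC p2@ESC -> at (2,4): 0 [-], cum=1
Total visits = 1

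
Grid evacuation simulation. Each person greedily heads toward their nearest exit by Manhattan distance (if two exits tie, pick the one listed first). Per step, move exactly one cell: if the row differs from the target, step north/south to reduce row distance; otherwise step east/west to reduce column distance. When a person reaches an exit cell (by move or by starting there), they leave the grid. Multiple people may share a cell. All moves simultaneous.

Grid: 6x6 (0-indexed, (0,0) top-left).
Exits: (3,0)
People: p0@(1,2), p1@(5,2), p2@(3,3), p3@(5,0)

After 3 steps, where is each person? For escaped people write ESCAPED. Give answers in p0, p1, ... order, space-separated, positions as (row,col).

Step 1: p0:(1,2)->(2,2) | p1:(5,2)->(4,2) | p2:(3,3)->(3,2) | p3:(5,0)->(4,0)
Step 2: p0:(2,2)->(3,2) | p1:(4,2)->(3,2) | p2:(3,2)->(3,1) | p3:(4,0)->(3,0)->EXIT
Step 3: p0:(3,2)->(3,1) | p1:(3,2)->(3,1) | p2:(3,1)->(3,0)->EXIT | p3:escaped

(3,1) (3,1) ESCAPED ESCAPED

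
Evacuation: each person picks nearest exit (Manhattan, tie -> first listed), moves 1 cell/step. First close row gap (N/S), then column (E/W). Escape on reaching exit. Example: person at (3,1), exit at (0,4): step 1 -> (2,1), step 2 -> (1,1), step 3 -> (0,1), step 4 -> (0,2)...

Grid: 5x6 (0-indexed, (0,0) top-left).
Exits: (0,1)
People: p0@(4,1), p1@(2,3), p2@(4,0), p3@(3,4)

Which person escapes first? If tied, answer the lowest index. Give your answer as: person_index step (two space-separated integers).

Step 1: p0:(4,1)->(3,1) | p1:(2,3)->(1,3) | p2:(4,0)->(3,0) | p3:(3,4)->(2,4)
Step 2: p0:(3,1)->(2,1) | p1:(1,3)->(0,3) | p2:(3,0)->(2,0) | p3:(2,4)->(1,4)
Step 3: p0:(2,1)->(1,1) | p1:(0,3)->(0,2) | p2:(2,0)->(1,0) | p3:(1,4)->(0,4)
Step 4: p0:(1,1)->(0,1)->EXIT | p1:(0,2)->(0,1)->EXIT | p2:(1,0)->(0,0) | p3:(0,4)->(0,3)
Step 5: p0:escaped | p1:escaped | p2:(0,0)->(0,1)->EXIT | p3:(0,3)->(0,2)
Step 6: p0:escaped | p1:escaped | p2:escaped | p3:(0,2)->(0,1)->EXIT
Exit steps: [4, 4, 5, 6]
First to escape: p0 at step 4

Answer: 0 4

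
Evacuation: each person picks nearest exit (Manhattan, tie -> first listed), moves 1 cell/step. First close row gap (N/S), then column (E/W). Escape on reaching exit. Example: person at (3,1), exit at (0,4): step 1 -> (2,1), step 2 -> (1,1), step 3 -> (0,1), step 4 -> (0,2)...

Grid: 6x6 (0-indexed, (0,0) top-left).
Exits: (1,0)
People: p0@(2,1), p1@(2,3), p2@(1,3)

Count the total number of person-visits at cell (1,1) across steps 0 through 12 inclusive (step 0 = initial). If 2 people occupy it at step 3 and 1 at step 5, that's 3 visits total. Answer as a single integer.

Answer: 3

Derivation:
Step 0: p0@(2,1) p1@(2,3) p2@(1,3) -> at (1,1): 0 [-], cum=0
Step 1: p0@(1,1) p1@(1,3) p2@(1,2) -> at (1,1): 1 [p0], cum=1
Step 2: p0@ESC p1@(1,2) p2@(1,1) -> at (1,1): 1 [p2], cum=2
Step 3: p0@ESC p1@(1,1) p2@ESC -> at (1,1): 1 [p1], cum=3
Step 4: p0@ESC p1@ESC p2@ESC -> at (1,1): 0 [-], cum=3
Total visits = 3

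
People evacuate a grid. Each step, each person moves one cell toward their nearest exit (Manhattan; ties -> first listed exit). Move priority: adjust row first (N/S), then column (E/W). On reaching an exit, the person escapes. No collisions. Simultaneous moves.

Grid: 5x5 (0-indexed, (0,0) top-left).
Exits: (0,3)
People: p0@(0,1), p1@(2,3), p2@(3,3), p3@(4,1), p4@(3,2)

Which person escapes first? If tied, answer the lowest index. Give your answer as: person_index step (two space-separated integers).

Step 1: p0:(0,1)->(0,2) | p1:(2,3)->(1,3) | p2:(3,3)->(2,3) | p3:(4,1)->(3,1) | p4:(3,2)->(2,2)
Step 2: p0:(0,2)->(0,3)->EXIT | p1:(1,3)->(0,3)->EXIT | p2:(2,3)->(1,3) | p3:(3,1)->(2,1) | p4:(2,2)->(1,2)
Step 3: p0:escaped | p1:escaped | p2:(1,3)->(0,3)->EXIT | p3:(2,1)->(1,1) | p4:(1,2)->(0,2)
Step 4: p0:escaped | p1:escaped | p2:escaped | p3:(1,1)->(0,1) | p4:(0,2)->(0,3)->EXIT
Step 5: p0:escaped | p1:escaped | p2:escaped | p3:(0,1)->(0,2) | p4:escaped
Step 6: p0:escaped | p1:escaped | p2:escaped | p3:(0,2)->(0,3)->EXIT | p4:escaped
Exit steps: [2, 2, 3, 6, 4]
First to escape: p0 at step 2

Answer: 0 2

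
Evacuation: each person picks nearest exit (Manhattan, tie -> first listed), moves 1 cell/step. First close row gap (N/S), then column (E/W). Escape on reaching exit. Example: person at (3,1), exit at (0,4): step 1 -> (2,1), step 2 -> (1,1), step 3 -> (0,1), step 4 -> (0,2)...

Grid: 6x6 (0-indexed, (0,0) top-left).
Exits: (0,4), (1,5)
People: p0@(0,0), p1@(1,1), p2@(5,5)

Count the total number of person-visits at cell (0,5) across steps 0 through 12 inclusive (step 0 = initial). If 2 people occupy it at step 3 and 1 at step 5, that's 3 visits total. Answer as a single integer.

Answer: 0

Derivation:
Step 0: p0@(0,0) p1@(1,1) p2@(5,5) -> at (0,5): 0 [-], cum=0
Step 1: p0@(0,1) p1@(0,1) p2@(4,5) -> at (0,5): 0 [-], cum=0
Step 2: p0@(0,2) p1@(0,2) p2@(3,5) -> at (0,5): 0 [-], cum=0
Step 3: p0@(0,3) p1@(0,3) p2@(2,5) -> at (0,5): 0 [-], cum=0
Step 4: p0@ESC p1@ESC p2@ESC -> at (0,5): 0 [-], cum=0
Total visits = 0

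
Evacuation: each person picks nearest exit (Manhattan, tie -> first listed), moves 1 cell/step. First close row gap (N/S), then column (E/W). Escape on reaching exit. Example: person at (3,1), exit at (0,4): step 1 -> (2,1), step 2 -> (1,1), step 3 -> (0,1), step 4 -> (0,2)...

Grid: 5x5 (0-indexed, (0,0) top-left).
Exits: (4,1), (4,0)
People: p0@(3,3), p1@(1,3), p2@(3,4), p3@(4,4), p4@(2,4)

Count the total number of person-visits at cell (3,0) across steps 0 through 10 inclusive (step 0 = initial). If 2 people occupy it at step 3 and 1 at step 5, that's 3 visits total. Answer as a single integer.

Step 0: p0@(3,3) p1@(1,3) p2@(3,4) p3@(4,4) p4@(2,4) -> at (3,0): 0 [-], cum=0
Step 1: p0@(4,3) p1@(2,3) p2@(4,4) p3@(4,3) p4@(3,4) -> at (3,0): 0 [-], cum=0
Step 2: p0@(4,2) p1@(3,3) p2@(4,3) p3@(4,2) p4@(4,4) -> at (3,0): 0 [-], cum=0
Step 3: p0@ESC p1@(4,3) p2@(4,2) p3@ESC p4@(4,3) -> at (3,0): 0 [-], cum=0
Step 4: p0@ESC p1@(4,2) p2@ESC p3@ESC p4@(4,2) -> at (3,0): 0 [-], cum=0
Step 5: p0@ESC p1@ESC p2@ESC p3@ESC p4@ESC -> at (3,0): 0 [-], cum=0
Total visits = 0

Answer: 0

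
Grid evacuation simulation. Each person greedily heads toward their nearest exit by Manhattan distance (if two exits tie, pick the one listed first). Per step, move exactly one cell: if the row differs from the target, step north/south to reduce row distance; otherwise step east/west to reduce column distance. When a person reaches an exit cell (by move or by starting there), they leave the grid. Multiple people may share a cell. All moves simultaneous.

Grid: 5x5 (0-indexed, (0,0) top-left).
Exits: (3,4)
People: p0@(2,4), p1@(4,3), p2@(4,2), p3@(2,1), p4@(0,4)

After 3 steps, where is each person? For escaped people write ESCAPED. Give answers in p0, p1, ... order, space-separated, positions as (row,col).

Step 1: p0:(2,4)->(3,4)->EXIT | p1:(4,3)->(3,3) | p2:(4,2)->(3,2) | p3:(2,1)->(3,1) | p4:(0,4)->(1,4)
Step 2: p0:escaped | p1:(3,3)->(3,4)->EXIT | p2:(3,2)->(3,3) | p3:(3,1)->(3,2) | p4:(1,4)->(2,4)
Step 3: p0:escaped | p1:escaped | p2:(3,3)->(3,4)->EXIT | p3:(3,2)->(3,3) | p4:(2,4)->(3,4)->EXIT

ESCAPED ESCAPED ESCAPED (3,3) ESCAPED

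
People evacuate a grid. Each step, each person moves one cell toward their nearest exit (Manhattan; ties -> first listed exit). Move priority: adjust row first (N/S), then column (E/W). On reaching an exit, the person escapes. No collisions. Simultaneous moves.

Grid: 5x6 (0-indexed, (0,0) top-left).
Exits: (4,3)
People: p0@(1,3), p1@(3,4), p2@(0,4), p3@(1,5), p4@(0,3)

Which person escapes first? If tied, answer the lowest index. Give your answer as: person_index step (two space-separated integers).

Step 1: p0:(1,3)->(2,3) | p1:(3,4)->(4,4) | p2:(0,4)->(1,4) | p3:(1,5)->(2,5) | p4:(0,3)->(1,3)
Step 2: p0:(2,3)->(3,3) | p1:(4,4)->(4,3)->EXIT | p2:(1,4)->(2,4) | p3:(2,5)->(3,5) | p4:(1,3)->(2,3)
Step 3: p0:(3,3)->(4,3)->EXIT | p1:escaped | p2:(2,4)->(3,4) | p3:(3,5)->(4,5) | p4:(2,3)->(3,3)
Step 4: p0:escaped | p1:escaped | p2:(3,4)->(4,4) | p3:(4,5)->(4,4) | p4:(3,3)->(4,3)->EXIT
Step 5: p0:escaped | p1:escaped | p2:(4,4)->(4,3)->EXIT | p3:(4,4)->(4,3)->EXIT | p4:escaped
Exit steps: [3, 2, 5, 5, 4]
First to escape: p1 at step 2

Answer: 1 2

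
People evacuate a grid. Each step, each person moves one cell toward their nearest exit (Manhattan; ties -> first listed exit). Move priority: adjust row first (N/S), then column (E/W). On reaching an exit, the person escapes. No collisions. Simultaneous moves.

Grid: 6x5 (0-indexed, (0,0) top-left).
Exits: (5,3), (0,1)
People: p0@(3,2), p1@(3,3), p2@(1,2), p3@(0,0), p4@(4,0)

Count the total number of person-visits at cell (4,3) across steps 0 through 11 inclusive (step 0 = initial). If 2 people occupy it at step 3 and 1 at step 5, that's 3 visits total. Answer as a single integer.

Step 0: p0@(3,2) p1@(3,3) p2@(1,2) p3@(0,0) p4@(4,0) -> at (4,3): 0 [-], cum=0
Step 1: p0@(4,2) p1@(4,3) p2@(0,2) p3@ESC p4@(5,0) -> at (4,3): 1 [p1], cum=1
Step 2: p0@(5,2) p1@ESC p2@ESC p3@ESC p4@(5,1) -> at (4,3): 0 [-], cum=1
Step 3: p0@ESC p1@ESC p2@ESC p3@ESC p4@(5,2) -> at (4,3): 0 [-], cum=1
Step 4: p0@ESC p1@ESC p2@ESC p3@ESC p4@ESC -> at (4,3): 0 [-], cum=1
Total visits = 1

Answer: 1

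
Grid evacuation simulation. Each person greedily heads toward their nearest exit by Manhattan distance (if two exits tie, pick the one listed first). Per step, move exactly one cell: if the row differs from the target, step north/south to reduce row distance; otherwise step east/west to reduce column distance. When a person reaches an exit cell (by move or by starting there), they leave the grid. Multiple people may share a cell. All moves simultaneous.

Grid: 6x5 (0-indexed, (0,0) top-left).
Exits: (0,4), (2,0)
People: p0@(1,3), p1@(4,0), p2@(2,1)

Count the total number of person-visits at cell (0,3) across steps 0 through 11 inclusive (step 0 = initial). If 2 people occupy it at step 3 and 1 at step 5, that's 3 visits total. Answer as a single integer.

Answer: 1

Derivation:
Step 0: p0@(1,3) p1@(4,0) p2@(2,1) -> at (0,3): 0 [-], cum=0
Step 1: p0@(0,3) p1@(3,0) p2@ESC -> at (0,3): 1 [p0], cum=1
Step 2: p0@ESC p1@ESC p2@ESC -> at (0,3): 0 [-], cum=1
Total visits = 1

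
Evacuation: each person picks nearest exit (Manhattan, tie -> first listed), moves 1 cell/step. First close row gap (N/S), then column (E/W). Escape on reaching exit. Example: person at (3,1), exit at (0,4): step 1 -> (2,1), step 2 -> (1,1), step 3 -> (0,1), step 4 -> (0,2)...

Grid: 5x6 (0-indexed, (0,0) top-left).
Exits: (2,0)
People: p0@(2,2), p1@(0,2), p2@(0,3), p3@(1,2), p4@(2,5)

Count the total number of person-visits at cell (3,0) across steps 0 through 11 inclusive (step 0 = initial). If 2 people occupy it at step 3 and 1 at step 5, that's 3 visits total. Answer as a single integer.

Answer: 0

Derivation:
Step 0: p0@(2,2) p1@(0,2) p2@(0,3) p3@(1,2) p4@(2,5) -> at (3,0): 0 [-], cum=0
Step 1: p0@(2,1) p1@(1,2) p2@(1,3) p3@(2,2) p4@(2,4) -> at (3,0): 0 [-], cum=0
Step 2: p0@ESC p1@(2,2) p2@(2,3) p3@(2,1) p4@(2,3) -> at (3,0): 0 [-], cum=0
Step 3: p0@ESC p1@(2,1) p2@(2,2) p3@ESC p4@(2,2) -> at (3,0): 0 [-], cum=0
Step 4: p0@ESC p1@ESC p2@(2,1) p3@ESC p4@(2,1) -> at (3,0): 0 [-], cum=0
Step 5: p0@ESC p1@ESC p2@ESC p3@ESC p4@ESC -> at (3,0): 0 [-], cum=0
Total visits = 0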